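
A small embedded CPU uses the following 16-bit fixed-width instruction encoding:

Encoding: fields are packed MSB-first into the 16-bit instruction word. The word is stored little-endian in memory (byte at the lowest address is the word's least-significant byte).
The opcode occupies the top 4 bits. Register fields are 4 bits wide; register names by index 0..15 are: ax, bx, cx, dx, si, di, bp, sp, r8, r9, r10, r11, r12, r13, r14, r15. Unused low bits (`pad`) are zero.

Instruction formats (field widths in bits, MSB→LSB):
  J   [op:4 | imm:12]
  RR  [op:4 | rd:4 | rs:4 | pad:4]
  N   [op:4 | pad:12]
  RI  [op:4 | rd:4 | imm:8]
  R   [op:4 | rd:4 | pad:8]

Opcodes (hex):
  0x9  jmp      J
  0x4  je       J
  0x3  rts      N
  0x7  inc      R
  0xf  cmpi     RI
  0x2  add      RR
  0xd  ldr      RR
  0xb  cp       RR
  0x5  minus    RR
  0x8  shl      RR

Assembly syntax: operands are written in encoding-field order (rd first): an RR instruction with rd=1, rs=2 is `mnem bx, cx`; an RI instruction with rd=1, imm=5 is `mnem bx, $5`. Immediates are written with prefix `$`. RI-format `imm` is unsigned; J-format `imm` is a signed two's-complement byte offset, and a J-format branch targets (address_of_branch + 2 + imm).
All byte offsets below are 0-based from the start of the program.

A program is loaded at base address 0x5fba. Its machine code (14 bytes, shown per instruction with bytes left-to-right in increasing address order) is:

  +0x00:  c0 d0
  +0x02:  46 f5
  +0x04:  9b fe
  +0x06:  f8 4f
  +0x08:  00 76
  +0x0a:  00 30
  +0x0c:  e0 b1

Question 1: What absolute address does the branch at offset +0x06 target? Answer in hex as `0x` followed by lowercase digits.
[06] f8 4f → 0x4ff8
  opcode bits[15:12]=0x4: je/J
  imm@[11:0]=0xff8 (s12→-8) ⇒ $-8
  target = base 0x5fba + off 0x06 + 2 + imm -8 = 0x5fba

0x5fba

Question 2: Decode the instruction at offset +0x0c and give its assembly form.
cp bx, r14

off 0x0c: read e0 b1 as little → 0xb1e0
  op=0xb1e0>>12=0xb ⇒ cp (RR)
  [11:8] rd=1 = bx
  [7:4] rs=14 = r14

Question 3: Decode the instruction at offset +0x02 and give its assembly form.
@+02  little-endian(46 f5) = 0xf546
  opcode bits[15:12]=0xf: cmpi/RI
  rd: (w>>8)&0xf=0x5 → di
  imm: (w>>0)&0xff=0x46 → $70

cmpi di, $70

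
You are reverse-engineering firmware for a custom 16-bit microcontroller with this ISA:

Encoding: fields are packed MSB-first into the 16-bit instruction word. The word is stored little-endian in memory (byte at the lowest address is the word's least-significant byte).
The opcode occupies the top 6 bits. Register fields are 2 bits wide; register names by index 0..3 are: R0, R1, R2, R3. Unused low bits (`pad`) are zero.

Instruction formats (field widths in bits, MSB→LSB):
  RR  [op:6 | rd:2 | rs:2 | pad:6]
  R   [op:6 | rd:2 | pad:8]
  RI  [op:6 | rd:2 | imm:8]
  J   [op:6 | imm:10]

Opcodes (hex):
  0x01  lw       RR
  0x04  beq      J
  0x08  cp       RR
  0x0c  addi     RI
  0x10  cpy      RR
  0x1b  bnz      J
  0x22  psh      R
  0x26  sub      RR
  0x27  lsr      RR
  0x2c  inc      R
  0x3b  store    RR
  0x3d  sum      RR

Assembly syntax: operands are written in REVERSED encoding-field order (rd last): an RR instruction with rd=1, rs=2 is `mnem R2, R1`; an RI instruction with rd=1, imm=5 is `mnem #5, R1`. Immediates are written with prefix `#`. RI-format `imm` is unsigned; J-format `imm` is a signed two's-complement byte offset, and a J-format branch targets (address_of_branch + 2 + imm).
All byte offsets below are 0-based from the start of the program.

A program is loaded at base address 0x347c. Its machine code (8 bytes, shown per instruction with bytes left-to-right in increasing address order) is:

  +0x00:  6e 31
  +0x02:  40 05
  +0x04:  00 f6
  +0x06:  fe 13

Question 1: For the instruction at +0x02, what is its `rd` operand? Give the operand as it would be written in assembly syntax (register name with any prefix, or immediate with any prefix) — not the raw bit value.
R1

+0x02: 40 05 ⇒ word 0x0540 (little)
  top 6b → 0x1 → lw [RR]
  [9:8] rd=1 = R1
  [7:6] rs=1 = R1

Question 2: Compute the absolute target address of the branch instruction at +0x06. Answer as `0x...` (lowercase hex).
0x3482

+0x06: fe 13 ⇒ word 0x13fe (little)
  opcode bits[15:10]=0x4: beq/J
  [9:0] imm=1022 (s10→-2) = #-2
  target = base 0x347c + off 0x06 + 2 + imm -2 = 0x3482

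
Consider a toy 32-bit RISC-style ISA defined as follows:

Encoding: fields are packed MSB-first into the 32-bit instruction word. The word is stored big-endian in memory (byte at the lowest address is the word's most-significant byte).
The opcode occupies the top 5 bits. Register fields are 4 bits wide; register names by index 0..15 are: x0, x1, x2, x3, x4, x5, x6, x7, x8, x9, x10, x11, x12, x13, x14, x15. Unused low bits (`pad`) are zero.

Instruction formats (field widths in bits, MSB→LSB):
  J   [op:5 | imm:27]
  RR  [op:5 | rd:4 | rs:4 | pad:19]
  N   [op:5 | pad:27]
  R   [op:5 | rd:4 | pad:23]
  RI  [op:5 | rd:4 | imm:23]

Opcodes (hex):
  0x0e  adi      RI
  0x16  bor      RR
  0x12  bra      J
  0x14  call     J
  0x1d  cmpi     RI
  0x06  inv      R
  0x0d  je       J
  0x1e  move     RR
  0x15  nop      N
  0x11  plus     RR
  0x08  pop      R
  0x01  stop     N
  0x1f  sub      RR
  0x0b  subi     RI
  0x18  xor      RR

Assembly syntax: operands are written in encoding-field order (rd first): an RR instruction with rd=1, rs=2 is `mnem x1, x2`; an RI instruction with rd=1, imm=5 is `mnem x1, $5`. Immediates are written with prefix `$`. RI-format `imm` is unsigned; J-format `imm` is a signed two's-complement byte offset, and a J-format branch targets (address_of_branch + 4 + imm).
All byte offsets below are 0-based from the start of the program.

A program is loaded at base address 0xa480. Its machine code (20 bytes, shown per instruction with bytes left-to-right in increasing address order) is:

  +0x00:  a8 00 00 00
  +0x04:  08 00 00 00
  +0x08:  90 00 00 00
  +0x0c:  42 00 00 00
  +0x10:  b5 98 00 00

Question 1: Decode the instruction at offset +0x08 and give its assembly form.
bra $0

off 0x08: read 90 00 00 00 as big → 0x90000000
  op=0x90000000>>27=0x12 ⇒ bra (J)
  [26:0] imm=0 = $0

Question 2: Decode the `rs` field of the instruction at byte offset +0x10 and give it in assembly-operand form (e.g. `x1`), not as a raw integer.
x3

@+10  big-endian(b5 98 00 00) = 0xb5980000
  opcode bits[31:27]=0x16: bor/RR
  rd@[26:23]=0xb ⇒ x11
  rs@[22:19]=0x3 ⇒ x3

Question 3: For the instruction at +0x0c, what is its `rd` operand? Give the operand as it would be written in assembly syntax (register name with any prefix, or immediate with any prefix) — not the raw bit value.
+0x0c: 42 00 00 00 ⇒ word 0x42000000 (big)
  top 5b → 0x8 → pop [R]
  [26:23] rd=4 = x4

x4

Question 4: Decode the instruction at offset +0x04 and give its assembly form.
stop

[04] 08 00 00 00 → 0x08000000
  op=0x08000000>>27=0x1 ⇒ stop (N)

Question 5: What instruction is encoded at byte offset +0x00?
nop

[00] a8 00 00 00 → 0xa8000000
  op=0xa8000000>>27=0x15 ⇒ nop (N)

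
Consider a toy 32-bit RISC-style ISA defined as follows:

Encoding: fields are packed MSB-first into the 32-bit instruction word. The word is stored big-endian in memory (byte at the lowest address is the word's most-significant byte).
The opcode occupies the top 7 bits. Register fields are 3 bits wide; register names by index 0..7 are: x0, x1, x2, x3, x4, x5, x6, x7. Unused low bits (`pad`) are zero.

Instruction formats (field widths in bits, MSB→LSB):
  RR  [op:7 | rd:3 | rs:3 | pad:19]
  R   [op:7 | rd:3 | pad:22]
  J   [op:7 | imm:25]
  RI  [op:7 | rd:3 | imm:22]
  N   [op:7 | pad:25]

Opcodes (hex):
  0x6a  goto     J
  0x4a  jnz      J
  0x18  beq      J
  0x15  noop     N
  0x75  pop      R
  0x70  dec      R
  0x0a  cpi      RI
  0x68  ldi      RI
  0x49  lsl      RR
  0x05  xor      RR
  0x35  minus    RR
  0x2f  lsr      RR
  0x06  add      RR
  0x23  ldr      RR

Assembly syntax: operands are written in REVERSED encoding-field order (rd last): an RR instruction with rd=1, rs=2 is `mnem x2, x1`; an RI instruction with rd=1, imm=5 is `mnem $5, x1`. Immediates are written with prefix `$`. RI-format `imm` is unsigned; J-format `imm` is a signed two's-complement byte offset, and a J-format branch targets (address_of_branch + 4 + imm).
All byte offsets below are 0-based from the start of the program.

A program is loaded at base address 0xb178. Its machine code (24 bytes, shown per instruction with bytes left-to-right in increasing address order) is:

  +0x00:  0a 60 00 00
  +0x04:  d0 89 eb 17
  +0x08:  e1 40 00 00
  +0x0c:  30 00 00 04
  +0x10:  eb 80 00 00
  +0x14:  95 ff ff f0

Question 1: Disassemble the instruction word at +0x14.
jnz $-16

@+14  big-endian(95 ff ff f0) = 0x95fffff0
  op=0x95fffff0>>25=0x4a ⇒ jnz (J)
  imm@[24:0]=0x1fffff0 (s25→-16) ⇒ $-16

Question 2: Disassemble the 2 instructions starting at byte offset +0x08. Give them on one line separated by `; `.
+0x08: e1 40 00 00 ⇒ word 0xe1400000 (big)
  opcode bits[31:25]=0x70: dec/R
  [24:22] rd=5 = x5
+0x0c: 30 00 00 04 ⇒ word 0x30000004 (big)
  opcode bits[31:25]=0x18: beq/J
  [24:0] imm=4 = $4

dec x5; beq $4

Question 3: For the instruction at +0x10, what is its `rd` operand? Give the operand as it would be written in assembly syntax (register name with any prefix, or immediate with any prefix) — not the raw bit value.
x6

[10] eb 80 00 00 → 0xeb800000
  top 7b → 0x75 → pop [R]
  rd@[24:22]=0x6 ⇒ x6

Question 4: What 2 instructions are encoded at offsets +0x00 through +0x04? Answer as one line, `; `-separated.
xor x4, x1; ldi $650007, x2

[00] 0a 60 00 00 → 0x0a600000
  opcode bits[31:25]=0x5: xor/RR
  rd@[24:22]=0x1 ⇒ x1
  rs@[21:19]=0x4 ⇒ x4
[04] d0 89 eb 17 → 0xd089eb17
  opcode bits[31:25]=0x68: ldi/RI
  rd@[24:22]=0x2 ⇒ x2
  imm@[21:0]=0x9eb17 ⇒ $650007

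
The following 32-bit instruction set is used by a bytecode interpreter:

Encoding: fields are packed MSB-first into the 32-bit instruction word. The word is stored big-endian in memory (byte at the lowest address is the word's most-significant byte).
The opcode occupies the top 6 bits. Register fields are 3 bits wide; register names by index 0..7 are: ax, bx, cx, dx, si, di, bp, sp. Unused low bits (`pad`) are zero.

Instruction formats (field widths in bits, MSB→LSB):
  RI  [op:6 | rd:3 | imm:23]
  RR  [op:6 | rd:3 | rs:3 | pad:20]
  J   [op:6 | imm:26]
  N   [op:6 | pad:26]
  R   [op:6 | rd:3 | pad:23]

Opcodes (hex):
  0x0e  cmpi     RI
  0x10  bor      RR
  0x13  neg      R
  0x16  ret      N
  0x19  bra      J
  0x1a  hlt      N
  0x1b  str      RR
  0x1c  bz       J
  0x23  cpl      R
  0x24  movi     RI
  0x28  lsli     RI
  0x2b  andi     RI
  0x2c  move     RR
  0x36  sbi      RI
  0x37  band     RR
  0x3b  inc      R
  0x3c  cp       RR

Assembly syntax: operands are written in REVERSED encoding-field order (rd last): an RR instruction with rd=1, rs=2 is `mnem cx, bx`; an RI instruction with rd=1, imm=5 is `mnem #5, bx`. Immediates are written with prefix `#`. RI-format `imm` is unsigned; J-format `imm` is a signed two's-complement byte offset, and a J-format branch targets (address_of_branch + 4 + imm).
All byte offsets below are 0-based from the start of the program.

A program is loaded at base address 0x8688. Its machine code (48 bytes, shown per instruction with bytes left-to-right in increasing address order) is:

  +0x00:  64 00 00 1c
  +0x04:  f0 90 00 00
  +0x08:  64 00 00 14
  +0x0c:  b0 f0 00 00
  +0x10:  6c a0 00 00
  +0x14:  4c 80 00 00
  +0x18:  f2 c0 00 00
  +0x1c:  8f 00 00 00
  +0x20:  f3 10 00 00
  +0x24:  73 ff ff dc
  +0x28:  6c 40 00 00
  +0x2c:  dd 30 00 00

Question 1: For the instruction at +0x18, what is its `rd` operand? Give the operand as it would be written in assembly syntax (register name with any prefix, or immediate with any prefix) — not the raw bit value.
[18] f2 c0 00 00 → 0xf2c00000
  op=0xf2c00000>>26=0x3c ⇒ cp (RR)
  [25:23] rd=5 = di
  [22:20] rs=4 = si

di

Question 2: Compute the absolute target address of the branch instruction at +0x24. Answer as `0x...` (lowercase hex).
0x868c

[24] 73 ff ff dc → 0x73ffffdc
  op=0x73ffffdc>>26=0x1c ⇒ bz (J)
  imm: (w>>0)&0x3ffffff=0x3ffffdc (s26→-36) → #-36
  target = base 0x8688 + off 0x24 + 4 + imm -36 = 0x868c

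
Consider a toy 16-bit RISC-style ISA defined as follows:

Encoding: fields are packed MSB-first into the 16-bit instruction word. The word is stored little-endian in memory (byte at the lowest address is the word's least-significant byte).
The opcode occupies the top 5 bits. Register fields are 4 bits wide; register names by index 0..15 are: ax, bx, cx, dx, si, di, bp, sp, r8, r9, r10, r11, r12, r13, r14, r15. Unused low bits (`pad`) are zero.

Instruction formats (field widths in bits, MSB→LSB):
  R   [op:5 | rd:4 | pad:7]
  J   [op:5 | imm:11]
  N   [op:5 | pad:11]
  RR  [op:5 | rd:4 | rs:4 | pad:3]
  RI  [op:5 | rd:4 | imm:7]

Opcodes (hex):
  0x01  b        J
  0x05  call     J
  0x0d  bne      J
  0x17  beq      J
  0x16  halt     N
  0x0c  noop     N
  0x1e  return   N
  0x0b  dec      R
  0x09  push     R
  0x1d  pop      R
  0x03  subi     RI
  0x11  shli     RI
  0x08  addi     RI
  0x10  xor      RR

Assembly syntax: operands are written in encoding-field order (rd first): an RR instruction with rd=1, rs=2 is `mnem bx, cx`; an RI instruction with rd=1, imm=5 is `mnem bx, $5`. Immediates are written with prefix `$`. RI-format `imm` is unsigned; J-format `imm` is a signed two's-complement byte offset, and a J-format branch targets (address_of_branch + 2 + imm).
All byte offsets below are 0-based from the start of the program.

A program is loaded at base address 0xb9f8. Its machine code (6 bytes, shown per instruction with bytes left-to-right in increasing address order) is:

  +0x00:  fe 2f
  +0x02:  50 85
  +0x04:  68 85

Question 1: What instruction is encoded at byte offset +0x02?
off 0x02: read 50 85 as little → 0x8550
  top 5b → 0x10 → xor [RR]
  [10:7] rd=10 = r10
  [6:3] rs=10 = r10

xor r10, r10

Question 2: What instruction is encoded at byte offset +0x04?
[04] 68 85 → 0x8568
  opcode bits[15:11]=0x10: xor/RR
  rd@[10:7]=0xa ⇒ r10
  rs@[6:3]=0xd ⇒ r13

xor r10, r13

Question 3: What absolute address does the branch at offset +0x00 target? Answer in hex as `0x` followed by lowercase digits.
[00] fe 2f → 0x2ffe
  op=0x2ffe>>11=0x5 ⇒ call (J)
  [10:0] imm=2046 (s11→-2) = $-2
  target = base 0xb9f8 + off 0x00 + 2 + imm -2 = 0xb9f8

0xb9f8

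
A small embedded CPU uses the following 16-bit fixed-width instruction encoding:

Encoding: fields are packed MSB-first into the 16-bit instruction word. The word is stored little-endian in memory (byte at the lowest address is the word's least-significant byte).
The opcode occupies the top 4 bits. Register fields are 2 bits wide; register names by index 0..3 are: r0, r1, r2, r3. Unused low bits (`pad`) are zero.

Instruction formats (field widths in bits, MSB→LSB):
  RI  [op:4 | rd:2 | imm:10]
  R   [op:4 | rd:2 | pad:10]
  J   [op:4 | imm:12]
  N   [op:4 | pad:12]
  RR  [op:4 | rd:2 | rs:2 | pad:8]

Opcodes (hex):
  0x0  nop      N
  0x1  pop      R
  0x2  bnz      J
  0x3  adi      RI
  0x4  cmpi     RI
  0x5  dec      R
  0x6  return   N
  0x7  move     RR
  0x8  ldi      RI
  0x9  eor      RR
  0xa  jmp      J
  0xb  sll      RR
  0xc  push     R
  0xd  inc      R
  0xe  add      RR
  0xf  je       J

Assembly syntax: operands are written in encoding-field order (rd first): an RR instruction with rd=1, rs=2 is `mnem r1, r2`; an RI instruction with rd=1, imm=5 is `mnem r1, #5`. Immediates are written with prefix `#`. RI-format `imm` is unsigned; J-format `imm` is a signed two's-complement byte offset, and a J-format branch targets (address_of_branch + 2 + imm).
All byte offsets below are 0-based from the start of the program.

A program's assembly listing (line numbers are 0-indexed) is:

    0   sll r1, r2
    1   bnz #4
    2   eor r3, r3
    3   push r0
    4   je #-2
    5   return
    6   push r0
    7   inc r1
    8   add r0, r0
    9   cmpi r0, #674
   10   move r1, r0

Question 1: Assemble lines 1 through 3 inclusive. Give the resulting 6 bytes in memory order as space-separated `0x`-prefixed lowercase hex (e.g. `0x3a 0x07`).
0x04 0x20 0x00 0x9f 0x00 0xc0

line 1 (bnz): pack op=0x2:4|imm=4:12 = 0x2004; little→ 04 20
line 2 (eor): pack op=0x9:4|rd=3:2|rs=3:2|pad=0:8 = 0x9f00; little→ 00 9f
line 3 (push): pack op=0xc:4|rd=0:2|pad=0:10 = 0xc000; little→ 00 c0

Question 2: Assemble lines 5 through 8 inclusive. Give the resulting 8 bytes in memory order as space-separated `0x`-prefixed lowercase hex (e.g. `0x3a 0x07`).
0x00 0x60 0x00 0xc0 0x00 0xd4 0x00 0xe0

5. return fields op=0x6:4|pad=0:12 → word 6000h → 00 60
6. push fields op=0xc:4|rd=0:2|pad=0:10 → word c000h → 00 c0
7. inc fields op=0xd:4|rd=1:2|pad=0:10 → word d400h → 00 d4
8. add fields op=0xe:4|rd=0:2|rs=0:2|pad=0:8 → word e000h → 00 e0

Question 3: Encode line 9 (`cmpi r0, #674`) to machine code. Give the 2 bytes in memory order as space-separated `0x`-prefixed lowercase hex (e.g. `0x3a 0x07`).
9. cmpi fields op=0x4:4|rd=0:2|imm=674:10 → word 42a2h → a2 42

0xa2 0x42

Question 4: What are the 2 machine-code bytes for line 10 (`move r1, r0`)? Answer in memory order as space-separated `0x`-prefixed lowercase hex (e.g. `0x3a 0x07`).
0x00 0x74

line 10 (move): pack op=0x7:4|rd=1:2|rs=0:2|pad=0:8 = 0x7400; little→ 00 74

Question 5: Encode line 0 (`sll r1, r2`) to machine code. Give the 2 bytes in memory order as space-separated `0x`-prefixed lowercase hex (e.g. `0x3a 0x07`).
0x00 0xb6

L0: sll op=0xb:4|rd=1:2|rs=2:2|pad=0:8 ⇒ 0xb600 ⇒ little 00 b6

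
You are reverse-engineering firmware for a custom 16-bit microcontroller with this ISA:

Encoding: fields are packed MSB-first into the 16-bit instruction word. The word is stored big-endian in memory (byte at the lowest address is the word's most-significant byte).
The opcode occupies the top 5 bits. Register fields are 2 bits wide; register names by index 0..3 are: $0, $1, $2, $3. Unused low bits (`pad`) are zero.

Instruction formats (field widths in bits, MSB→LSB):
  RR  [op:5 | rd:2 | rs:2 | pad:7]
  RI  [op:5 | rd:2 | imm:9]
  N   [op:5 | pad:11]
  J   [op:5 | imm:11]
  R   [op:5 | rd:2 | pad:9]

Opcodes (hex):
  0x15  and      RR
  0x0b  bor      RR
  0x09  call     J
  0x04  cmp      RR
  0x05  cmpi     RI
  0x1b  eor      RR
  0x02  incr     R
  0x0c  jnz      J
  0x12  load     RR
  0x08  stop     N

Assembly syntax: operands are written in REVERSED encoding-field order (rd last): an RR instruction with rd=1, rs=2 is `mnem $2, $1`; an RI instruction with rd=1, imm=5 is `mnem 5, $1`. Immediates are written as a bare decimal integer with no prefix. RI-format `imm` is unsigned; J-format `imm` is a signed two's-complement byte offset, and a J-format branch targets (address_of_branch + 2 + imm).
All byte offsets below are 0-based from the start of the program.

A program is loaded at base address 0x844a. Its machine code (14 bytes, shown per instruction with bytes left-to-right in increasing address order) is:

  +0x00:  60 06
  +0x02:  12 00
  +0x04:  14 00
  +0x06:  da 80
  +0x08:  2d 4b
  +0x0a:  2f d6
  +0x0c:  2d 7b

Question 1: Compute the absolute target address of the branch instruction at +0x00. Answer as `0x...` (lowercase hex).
+0x00: 60 06 ⇒ word 0x6006 (big)
  opcode bits[15:11]=0xc: jnz/J
  imm@[10:0]=0x6 ⇒ 6
  target = base 0x844a + off 0x00 + 2 + imm 6 = 0x8452

0x8452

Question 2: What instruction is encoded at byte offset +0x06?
@+06  big-endian(da 80) = 0xda80
  top 5b → 0x1b → eor [RR]
  [10:9] rd=1 = $1
  [8:7] rs=1 = $1

eor $1, $1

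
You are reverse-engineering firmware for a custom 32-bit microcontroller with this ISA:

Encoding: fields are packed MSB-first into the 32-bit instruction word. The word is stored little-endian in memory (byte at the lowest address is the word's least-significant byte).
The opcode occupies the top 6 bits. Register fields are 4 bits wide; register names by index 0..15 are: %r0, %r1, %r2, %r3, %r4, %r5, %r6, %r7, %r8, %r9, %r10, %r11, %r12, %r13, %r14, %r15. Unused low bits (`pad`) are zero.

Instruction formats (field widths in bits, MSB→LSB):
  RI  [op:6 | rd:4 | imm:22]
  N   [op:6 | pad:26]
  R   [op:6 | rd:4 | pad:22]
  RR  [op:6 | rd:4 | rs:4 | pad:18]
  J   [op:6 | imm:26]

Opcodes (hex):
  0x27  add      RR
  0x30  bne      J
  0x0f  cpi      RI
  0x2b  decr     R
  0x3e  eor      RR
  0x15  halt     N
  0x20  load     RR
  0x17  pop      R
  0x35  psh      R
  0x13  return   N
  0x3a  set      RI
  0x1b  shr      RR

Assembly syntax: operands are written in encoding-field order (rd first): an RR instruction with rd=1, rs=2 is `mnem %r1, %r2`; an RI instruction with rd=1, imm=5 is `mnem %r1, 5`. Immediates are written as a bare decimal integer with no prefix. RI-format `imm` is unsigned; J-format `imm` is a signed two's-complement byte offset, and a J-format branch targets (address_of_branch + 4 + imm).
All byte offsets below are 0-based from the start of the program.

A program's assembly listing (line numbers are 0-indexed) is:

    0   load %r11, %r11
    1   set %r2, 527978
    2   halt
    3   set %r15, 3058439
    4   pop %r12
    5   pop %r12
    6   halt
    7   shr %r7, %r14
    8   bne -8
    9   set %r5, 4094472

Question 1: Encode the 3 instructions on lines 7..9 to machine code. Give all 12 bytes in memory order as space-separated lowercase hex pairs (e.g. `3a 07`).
00 00 f8 6d f8 ff ff c3 08 7a 7e e9

line 7 (shr): pack op=0x1b:6|rd=7:4|rs=14:4|pad=0:18 = 0x6df80000; little→ 00 00 f8 6d
line 8 (bne): pack op=0x30:6|imm=-8:26 = 0xc3fffff8; little→ f8 ff ff c3
line 9 (set): pack op=0x3a:6|rd=5:4|imm=4094472:22 = 0xe97e7a08; little→ 08 7a 7e e9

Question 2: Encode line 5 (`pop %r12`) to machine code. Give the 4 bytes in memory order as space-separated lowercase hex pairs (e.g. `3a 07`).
00 00 00 5f

L5: pop op=0x17:6|rd=12:4|pad=0:22 ⇒ 0x5f000000 ⇒ little 00 00 00 5f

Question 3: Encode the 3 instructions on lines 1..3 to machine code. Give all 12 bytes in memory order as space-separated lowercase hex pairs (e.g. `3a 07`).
line 1 (set): pack op=0x3a:6|rd=2:4|imm=527978:22 = 0xe8880e6a; little→ 6a 0e 88 e8
line 2 (halt): pack op=0x15:6|pad=0:26 = 0x54000000; little→ 00 00 00 54
line 3 (set): pack op=0x3a:6|rd=15:4|imm=3058439:22 = 0xebeeab07; little→ 07 ab ee eb

6a 0e 88 e8 00 00 00 54 07 ab ee eb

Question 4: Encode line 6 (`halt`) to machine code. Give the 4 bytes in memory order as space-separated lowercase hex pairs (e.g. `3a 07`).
6. halt fields op=0x15:6|pad=0:26 → word 54000000h → 00 00 00 54

00 00 00 54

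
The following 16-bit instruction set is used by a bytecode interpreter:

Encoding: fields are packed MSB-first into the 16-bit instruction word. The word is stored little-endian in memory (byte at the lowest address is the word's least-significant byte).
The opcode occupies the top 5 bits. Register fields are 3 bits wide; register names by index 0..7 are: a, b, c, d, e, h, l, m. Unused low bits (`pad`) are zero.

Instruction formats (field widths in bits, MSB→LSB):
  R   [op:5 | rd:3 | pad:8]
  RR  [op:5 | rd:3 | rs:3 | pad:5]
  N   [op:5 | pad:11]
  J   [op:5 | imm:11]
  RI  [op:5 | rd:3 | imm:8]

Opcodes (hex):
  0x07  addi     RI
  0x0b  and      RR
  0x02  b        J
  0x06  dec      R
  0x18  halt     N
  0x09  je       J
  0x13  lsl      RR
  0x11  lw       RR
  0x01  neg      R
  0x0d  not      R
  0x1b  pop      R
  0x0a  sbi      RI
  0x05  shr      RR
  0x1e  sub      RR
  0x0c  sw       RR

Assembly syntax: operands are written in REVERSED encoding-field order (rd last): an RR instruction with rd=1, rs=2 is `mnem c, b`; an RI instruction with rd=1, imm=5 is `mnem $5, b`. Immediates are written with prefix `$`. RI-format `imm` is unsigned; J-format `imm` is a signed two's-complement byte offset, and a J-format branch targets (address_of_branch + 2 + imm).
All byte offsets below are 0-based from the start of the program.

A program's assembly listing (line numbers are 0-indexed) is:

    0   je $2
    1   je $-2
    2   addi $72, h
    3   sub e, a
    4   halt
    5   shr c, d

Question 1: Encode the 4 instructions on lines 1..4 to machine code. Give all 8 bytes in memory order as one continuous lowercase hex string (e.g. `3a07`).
fe4f483d80f000c0

L1: je op=0x9:5|imm=-2:11 ⇒ 0x4ffe ⇒ little fe 4f
L2: addi op=0x7:5|rd=5:3|imm=72:8 ⇒ 0x3d48 ⇒ little 48 3d
L3: sub op=0x1e:5|rd=0:3|rs=4:3|pad=0:5 ⇒ 0xf080 ⇒ little 80 f0
L4: halt op=0x18:5|pad=0:11 ⇒ 0xc000 ⇒ little 00 c0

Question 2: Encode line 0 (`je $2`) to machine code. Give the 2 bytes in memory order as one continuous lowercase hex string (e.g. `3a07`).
line 0 (je): pack op=0x9:5|imm=2:11 = 0x4802; little→ 02 48

0248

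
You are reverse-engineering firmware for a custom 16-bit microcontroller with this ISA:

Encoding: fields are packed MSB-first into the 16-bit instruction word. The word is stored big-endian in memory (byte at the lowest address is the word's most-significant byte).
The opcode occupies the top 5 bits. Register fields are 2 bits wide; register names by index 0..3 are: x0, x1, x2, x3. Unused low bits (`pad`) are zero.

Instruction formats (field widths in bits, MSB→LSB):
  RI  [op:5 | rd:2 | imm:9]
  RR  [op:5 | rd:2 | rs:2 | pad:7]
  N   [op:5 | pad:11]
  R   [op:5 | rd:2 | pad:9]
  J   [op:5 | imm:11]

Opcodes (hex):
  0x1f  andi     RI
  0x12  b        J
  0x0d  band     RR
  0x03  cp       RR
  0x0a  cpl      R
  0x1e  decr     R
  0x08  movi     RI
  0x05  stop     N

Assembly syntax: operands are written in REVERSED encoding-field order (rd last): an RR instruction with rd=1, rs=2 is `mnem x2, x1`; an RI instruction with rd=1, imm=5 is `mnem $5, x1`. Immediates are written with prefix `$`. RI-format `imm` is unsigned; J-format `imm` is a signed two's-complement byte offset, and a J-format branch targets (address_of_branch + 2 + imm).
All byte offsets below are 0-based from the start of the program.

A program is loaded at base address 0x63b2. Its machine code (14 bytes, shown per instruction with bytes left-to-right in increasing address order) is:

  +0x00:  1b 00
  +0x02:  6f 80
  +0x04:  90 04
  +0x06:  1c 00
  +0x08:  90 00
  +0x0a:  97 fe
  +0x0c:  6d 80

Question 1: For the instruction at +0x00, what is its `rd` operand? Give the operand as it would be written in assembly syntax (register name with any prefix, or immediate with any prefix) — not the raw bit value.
x1

off 0x00: read 1b 00 as big → 0x1b00
  opcode bits[15:11]=0x3: cp/RR
  [10:9] rd=1 = x1
  [8:7] rs=2 = x2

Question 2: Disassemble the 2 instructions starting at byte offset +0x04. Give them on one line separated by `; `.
[04] 90 04 → 0x9004
  opcode bits[15:11]=0x12: b/J
  imm@[10:0]=0x4 ⇒ $4
[06] 1c 00 → 0x1c00
  opcode bits[15:11]=0x3: cp/RR
  rd@[10:9]=0x2 ⇒ x2
  rs@[8:7]=0x0 ⇒ x0

b $4; cp x0, x2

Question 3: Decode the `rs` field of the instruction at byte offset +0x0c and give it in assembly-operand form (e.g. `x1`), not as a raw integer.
x3

+0x0c: 6d 80 ⇒ word 0x6d80 (big)
  op=0x6d80>>11=0xd ⇒ band (RR)
  rd: (w>>9)&0x3=0x2 → x2
  rs: (w>>7)&0x3=0x3 → x3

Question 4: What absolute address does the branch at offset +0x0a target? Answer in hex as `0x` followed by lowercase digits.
0x63bc

off 0x0a: read 97 fe as big → 0x97fe
  top 5b → 0x12 → b [J]
  [10:0] imm=2046 (s11→-2) = $-2
  target = base 0x63b2 + off 0x0a + 2 + imm -2 = 0x63bc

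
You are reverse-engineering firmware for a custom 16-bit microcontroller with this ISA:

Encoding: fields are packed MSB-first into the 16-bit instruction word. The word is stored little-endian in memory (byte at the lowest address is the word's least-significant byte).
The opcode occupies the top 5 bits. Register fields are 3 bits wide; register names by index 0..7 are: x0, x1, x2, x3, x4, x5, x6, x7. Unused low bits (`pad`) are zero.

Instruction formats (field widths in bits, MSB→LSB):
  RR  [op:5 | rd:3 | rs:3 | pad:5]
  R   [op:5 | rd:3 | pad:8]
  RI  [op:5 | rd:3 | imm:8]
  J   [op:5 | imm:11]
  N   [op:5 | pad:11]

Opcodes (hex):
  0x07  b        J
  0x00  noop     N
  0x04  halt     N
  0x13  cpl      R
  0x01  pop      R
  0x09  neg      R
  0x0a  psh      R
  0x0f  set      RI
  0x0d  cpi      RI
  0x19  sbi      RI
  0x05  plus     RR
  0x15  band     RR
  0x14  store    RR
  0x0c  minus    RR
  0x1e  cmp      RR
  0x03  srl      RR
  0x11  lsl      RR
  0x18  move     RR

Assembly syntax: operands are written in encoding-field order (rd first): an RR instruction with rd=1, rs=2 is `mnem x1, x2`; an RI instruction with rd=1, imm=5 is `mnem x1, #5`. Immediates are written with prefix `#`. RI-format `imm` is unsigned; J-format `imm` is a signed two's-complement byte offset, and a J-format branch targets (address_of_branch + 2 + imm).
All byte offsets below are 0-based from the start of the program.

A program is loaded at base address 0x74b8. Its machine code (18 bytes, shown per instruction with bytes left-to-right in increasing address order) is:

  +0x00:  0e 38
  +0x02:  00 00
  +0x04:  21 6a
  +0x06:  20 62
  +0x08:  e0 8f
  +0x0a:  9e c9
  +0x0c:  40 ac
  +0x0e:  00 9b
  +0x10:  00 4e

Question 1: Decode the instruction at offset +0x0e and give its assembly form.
+0x0e: 00 9b ⇒ word 0x9b00 (little)
  top 5b → 0x13 → cpl [R]
  rd@[10:8]=0x3 ⇒ x3

cpl x3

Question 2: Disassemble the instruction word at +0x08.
@+08  little-endian(e0 8f) = 0x8fe0
  top 5b → 0x11 → lsl [RR]
  [10:8] rd=7 = x7
  [7:5] rs=7 = x7

lsl x7, x7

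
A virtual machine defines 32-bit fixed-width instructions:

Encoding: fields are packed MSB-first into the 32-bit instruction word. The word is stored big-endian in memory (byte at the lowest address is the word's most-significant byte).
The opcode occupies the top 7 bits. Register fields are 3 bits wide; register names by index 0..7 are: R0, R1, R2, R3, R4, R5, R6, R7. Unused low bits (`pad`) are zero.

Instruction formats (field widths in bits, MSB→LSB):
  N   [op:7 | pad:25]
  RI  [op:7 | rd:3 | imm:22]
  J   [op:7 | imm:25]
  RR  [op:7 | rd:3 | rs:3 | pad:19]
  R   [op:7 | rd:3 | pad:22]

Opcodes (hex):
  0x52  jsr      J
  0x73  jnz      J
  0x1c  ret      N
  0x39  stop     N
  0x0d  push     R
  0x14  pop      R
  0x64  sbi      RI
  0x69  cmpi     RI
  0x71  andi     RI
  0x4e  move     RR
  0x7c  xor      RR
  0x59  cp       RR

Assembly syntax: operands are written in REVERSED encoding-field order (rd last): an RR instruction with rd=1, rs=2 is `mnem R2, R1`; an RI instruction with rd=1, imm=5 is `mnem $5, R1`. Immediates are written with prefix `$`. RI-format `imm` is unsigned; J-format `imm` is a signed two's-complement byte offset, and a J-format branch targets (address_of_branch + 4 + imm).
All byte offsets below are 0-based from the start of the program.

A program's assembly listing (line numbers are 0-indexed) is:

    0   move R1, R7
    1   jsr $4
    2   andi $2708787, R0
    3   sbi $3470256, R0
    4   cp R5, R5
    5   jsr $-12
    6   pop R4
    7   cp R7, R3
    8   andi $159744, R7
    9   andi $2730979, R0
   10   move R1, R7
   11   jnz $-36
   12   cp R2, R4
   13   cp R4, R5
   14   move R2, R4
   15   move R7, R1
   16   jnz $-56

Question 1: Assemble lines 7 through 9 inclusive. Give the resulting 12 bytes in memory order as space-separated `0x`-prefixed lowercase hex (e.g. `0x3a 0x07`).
0xb2 0xf8 0x00 0x00 0xe3 0xc2 0x70 0x00 0xe2 0x29 0xab 0xe3

L7: cp op=0x59:7|rd=3:3|rs=7:3|pad=0:19 ⇒ 0xb2f80000 ⇒ big b2 f8 00 00
L8: andi op=0x71:7|rd=7:3|imm=159744:22 ⇒ 0xe3c27000 ⇒ big e3 c2 70 00
L9: andi op=0x71:7|rd=0:3|imm=2730979:22 ⇒ 0xe229abe3 ⇒ big e2 29 ab e3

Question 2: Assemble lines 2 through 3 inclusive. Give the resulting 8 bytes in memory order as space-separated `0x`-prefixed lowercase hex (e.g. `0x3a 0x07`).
L2: andi op=0x71:7|rd=0:3|imm=2708787:22 ⇒ 0xe2295533 ⇒ big e2 29 55 33
L3: sbi op=0x64:7|rd=0:3|imm=3470256:22 ⇒ 0xc834f3b0 ⇒ big c8 34 f3 b0

0xe2 0x29 0x55 0x33 0xc8 0x34 0xf3 0xb0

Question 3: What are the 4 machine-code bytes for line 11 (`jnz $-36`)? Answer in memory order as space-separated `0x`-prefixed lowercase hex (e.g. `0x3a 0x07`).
line 11 (jnz): pack op=0x73:7|imm=-36:25 = 0xe7ffffdc; big→ e7 ff ff dc

0xe7 0xff 0xff 0xdc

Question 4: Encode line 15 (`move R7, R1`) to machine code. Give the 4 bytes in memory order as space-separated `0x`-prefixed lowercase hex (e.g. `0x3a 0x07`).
0x9c 0x78 0x00 0x00

line 15 (move): pack op=0x4e:7|rd=1:3|rs=7:3|pad=0:19 = 0x9c780000; big→ 9c 78 00 00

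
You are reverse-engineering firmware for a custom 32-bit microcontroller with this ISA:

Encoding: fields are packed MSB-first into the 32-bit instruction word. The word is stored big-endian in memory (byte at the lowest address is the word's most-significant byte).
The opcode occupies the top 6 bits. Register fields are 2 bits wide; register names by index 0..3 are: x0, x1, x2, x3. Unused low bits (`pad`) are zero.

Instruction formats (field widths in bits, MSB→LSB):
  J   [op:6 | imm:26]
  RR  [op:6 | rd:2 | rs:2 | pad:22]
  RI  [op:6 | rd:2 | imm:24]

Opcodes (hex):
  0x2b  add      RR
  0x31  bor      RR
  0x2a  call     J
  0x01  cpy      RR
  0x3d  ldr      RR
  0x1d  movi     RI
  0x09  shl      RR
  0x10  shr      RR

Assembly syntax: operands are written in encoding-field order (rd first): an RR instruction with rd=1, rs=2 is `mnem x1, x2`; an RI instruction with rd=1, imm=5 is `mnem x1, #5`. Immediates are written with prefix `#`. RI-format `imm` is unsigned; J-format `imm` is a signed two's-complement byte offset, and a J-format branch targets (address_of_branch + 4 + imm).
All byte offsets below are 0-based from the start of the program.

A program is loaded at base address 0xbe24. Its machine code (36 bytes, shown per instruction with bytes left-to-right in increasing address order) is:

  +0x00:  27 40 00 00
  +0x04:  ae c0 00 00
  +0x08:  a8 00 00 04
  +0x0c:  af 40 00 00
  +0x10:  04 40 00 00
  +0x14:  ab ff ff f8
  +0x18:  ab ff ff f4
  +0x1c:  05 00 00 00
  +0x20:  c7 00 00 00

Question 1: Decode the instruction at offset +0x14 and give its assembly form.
call #-8

off 0x14: read ab ff ff f8 as big → 0xabfffff8
  top 6b → 0x2a → call [J]
  imm@[25:0]=0x3fffff8 (s26→-8) ⇒ #-8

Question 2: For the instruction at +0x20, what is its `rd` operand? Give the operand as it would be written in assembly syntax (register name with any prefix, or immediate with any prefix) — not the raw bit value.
off 0x20: read c7 00 00 00 as big → 0xc7000000
  op=0xc7000000>>26=0x31 ⇒ bor (RR)
  [25:24] rd=3 = x3
  [23:22] rs=0 = x0

x3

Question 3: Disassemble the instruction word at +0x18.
call #-12

@+18  big-endian(ab ff ff f4) = 0xabfffff4
  top 6b → 0x2a → call [J]
  imm: (w>>0)&0x3ffffff=0x3fffff4 (s26→-12) → #-12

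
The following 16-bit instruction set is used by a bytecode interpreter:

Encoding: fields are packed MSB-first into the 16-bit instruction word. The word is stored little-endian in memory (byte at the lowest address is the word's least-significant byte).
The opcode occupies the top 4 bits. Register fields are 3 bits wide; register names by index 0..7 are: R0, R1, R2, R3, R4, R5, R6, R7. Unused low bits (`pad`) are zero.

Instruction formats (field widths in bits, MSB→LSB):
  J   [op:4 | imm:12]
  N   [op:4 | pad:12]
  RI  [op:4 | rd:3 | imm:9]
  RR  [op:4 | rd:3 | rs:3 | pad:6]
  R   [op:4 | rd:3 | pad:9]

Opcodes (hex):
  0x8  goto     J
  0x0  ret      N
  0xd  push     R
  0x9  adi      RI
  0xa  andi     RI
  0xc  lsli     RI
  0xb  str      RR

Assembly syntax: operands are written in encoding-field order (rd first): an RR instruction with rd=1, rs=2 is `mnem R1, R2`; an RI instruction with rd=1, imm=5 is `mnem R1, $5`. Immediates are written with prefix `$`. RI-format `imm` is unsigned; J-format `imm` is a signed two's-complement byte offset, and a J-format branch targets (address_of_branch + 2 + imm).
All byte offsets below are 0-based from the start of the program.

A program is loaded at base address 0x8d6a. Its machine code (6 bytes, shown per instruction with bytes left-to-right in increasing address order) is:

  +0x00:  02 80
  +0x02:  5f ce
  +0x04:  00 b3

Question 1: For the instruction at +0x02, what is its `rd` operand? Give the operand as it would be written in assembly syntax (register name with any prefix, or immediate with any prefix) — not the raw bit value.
R7

off 0x02: read 5f ce as little → 0xce5f
  top 4b → 0xc → lsli [RI]
  [11:9] rd=7 = R7
  [8:0] imm=95 = $95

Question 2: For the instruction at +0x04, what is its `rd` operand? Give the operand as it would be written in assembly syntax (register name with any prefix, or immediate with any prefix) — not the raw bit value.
[04] 00 b3 → 0xb300
  opcode bits[15:12]=0xb: str/RR
  rd: (w>>9)&0x7=0x1 → R1
  rs: (w>>6)&0x7=0x4 → R4

R1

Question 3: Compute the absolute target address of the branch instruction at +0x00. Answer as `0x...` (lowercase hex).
0x8d6e

[00] 02 80 → 0x8002
  op=0x8002>>12=0x8 ⇒ goto (J)
  imm: (w>>0)&0xfff=0x2 → $2
  target = base 0x8d6a + off 0x00 + 2 + imm 2 = 0x8d6e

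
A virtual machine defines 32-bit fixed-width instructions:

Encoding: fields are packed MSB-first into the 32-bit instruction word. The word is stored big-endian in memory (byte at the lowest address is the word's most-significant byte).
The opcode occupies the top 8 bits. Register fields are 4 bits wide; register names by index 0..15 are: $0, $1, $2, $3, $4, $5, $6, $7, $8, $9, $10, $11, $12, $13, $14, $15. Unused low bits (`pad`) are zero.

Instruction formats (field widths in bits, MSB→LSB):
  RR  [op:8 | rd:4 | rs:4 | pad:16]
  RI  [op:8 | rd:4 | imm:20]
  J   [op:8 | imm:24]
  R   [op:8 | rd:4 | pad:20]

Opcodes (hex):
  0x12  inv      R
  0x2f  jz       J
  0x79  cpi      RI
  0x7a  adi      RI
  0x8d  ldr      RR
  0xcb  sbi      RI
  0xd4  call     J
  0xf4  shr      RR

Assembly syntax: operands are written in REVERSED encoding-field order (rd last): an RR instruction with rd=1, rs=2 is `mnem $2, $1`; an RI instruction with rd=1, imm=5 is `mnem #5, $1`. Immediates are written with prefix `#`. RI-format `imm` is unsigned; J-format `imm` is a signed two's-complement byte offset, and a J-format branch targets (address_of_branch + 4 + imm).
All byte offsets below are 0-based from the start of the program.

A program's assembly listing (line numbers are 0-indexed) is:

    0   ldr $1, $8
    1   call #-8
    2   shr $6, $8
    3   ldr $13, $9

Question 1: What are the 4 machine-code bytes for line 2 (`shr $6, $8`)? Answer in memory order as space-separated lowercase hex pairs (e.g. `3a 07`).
2. shr fields op=0xf4:8|rd=8:4|rs=6:4|pad=0:16 → word f4860000h → f4 86 00 00

f4 86 00 00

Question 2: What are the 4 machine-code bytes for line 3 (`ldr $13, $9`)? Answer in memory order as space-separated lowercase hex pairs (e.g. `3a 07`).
8d 9d 00 00

3. ldr fields op=0x8d:8|rd=9:4|rs=13:4|pad=0:16 → word 8d9d0000h → 8d 9d 00 00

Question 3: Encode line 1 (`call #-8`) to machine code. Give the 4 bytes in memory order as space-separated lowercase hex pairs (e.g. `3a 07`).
d4 ff ff f8

L1: call op=0xd4:8|imm=-8:24 ⇒ 0xd4fffff8 ⇒ big d4 ff ff f8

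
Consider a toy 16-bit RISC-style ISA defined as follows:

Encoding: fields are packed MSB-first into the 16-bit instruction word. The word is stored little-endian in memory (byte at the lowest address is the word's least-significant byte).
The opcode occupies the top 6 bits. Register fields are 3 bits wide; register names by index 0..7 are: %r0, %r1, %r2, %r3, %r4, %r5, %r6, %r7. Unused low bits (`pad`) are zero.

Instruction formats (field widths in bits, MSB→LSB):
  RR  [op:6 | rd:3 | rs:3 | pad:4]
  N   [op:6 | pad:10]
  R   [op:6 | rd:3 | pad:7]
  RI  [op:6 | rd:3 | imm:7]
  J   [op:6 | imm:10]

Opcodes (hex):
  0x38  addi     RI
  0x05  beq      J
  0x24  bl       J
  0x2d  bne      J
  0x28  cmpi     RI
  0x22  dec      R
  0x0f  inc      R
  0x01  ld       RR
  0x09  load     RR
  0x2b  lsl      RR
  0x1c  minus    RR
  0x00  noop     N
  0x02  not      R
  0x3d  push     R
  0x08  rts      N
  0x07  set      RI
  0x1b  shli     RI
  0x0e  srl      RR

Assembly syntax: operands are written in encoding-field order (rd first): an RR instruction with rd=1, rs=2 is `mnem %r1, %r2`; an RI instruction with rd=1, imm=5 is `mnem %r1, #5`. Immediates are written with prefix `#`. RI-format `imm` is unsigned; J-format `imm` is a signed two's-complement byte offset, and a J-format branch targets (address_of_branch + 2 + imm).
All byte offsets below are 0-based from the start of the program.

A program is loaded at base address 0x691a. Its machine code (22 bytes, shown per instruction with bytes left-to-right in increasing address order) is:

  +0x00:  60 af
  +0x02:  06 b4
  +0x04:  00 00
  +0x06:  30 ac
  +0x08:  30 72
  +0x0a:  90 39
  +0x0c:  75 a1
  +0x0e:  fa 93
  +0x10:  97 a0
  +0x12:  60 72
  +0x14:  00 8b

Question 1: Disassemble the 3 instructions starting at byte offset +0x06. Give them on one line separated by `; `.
lsl %r0, %r3; minus %r4, %r3; srl %r3, %r1

@+06  little-endian(30 ac) = 0xac30
  opcode bits[15:10]=0x2b: lsl/RR
  rd: (w>>7)&0x7=0x0 → %r0
  rs: (w>>4)&0x7=0x3 → %r3
@+08  little-endian(30 72) = 0x7230
  opcode bits[15:10]=0x1c: minus/RR
  rd: (w>>7)&0x7=0x4 → %r4
  rs: (w>>4)&0x7=0x3 → %r3
@+0a  little-endian(90 39) = 0x3990
  opcode bits[15:10]=0xe: srl/RR
  rd: (w>>7)&0x7=0x3 → %r3
  rs: (w>>4)&0x7=0x1 → %r1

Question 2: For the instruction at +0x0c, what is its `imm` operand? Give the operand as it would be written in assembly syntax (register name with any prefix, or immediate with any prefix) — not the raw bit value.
#117

off 0x0c: read 75 a1 as little → 0xa175
  op=0xa175>>10=0x28 ⇒ cmpi (RI)
  rd: (w>>7)&0x7=0x2 → %r2
  imm: (w>>0)&0x7f=0x75 → #117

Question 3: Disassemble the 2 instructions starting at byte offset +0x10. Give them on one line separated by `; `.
cmpi %r1, #23; minus %r4, %r6

+0x10: 97 a0 ⇒ word 0xa097 (little)
  opcode bits[15:10]=0x28: cmpi/RI
  rd: (w>>7)&0x7=0x1 → %r1
  imm: (w>>0)&0x7f=0x17 → #23
+0x12: 60 72 ⇒ word 0x7260 (little)
  opcode bits[15:10]=0x1c: minus/RR
  rd: (w>>7)&0x7=0x4 → %r4
  rs: (w>>4)&0x7=0x6 → %r6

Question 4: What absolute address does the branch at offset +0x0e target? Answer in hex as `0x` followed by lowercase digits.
[0e] fa 93 → 0x93fa
  opcode bits[15:10]=0x24: bl/J
  [9:0] imm=1018 (s10→-6) = #-6
  target = base 0x691a + off 0x0e + 2 + imm -6 = 0x6924

0x6924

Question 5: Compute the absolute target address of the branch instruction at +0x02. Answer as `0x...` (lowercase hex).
0x6924

+0x02: 06 b4 ⇒ word 0xb406 (little)
  op=0xb406>>10=0x2d ⇒ bne (J)
  imm@[9:0]=0x6 ⇒ #6
  target = base 0x691a + off 0x02 + 2 + imm 6 = 0x6924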